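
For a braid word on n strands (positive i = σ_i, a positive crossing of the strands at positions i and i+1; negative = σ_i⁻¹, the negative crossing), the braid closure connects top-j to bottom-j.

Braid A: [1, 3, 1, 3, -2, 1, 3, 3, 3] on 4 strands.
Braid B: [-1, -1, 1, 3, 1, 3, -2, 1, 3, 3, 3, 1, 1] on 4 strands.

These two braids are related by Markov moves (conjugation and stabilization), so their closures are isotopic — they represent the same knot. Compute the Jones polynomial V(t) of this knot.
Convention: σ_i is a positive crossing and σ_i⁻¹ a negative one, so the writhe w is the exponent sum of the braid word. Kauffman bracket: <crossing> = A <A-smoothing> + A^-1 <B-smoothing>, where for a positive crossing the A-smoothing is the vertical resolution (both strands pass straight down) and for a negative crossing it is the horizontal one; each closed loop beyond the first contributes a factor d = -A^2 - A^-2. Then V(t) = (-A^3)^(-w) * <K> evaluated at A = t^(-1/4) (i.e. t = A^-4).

Markov-equivalent braids have isotopic closures, hence identical knot invariants. Strip the Markov moves from each word to reach a common short braid β, then compute V(t) once on β.
Braid A: s1 s3 s1 s3 s2^-1 s1 s3 s3 s3 on 4 strands has no conjugating prefix/suffix or stabilization to strip; take β = s1 s3 s1 s3 s2^-1 s1 s3 s3 s3.
Braid B: s1^-1 s1^-1 s1 s3 s1 s3 s2^-1 s1 s3 s3 s3 s1 s1 on 4 strands reduces by inverse Markov moves (closure unchanged at each step):
  Deconjugate: the word is γ·β·γ⁻¹ with γ = s1^-1 s1^-1 (prefix) and γ⁻¹ = s1 s1 (suffix); strip both.
Reduced to β = s1 s3 s1 s3 s2^-1 s1 s3 s3 s3 on 4 strands, 9 crossings.
Both give the same β = s1 s3 s1 s3 s2^-1 s1 s3 s3 s3 on 4 strands, so one state sum suffices:
Braid: s1 s3 s1 s3 s2^-1 s1 s3 s3 s3 on 4 strands, 9 crossings.
Writhe w = (#positive) - (#negative) = 8 - 1 = 7.
Enumerate smoothing states for the bracket polynomial. There are 2^9 = 512 states.
Smooth each crossing (0=||, 1=⌣⌢); contribution A^(Σ sign_k(1-2s_k)) * d^(L-1).
Tabulate the states by total A-exponent and number of loops L (A-exp: L × count):
  A^9: L=3 ×1
  A^7: L=2 ×8, L=4 ×1
  A^5: L=1 ×15, L=3 ×21
  A^3: L=2 ×60, L=4 ×24
  A^1: L=3 ×110, L=5 ×16
  A^-1: L=4 ×120, L=6 ×6
  A^-3: L=5 ×83, L=7 ×1
  A^-5: L=6 ×36
  A^-7: L=7 ×9
  A^-9: L=8 ×1
Each group contributes A^e * Σ count * d^(L-1):
Powers of d = -A^2 - A^-2: d^2 = A^4 + 2 + A^-4; d^3 = -A^6 - 3*A^2 - 3*A^-2 - A^-6; d^4 = A^8 + 4*A^4 + 6 + 4*A^-4 + A^-8; d^5 = -A^10 - 5*A^6 - 10*A^2 - 10*A^-2 - 5*A^-6 - A^-10; d^6 = A^12 + 6*A^8 + 15*A^4 + 20 + 15*A^-4 + 6*A^-8 + A^-12; d^7 = -A^14 - 7*A^10 - 21*A^6 - 35*A^2 - 35*A^-2 - 21*A^-6 - 7*A^-10 - A^-14.
  A^9 * (d^2) = A^13 + 2*A^9 + A^5
  A^7 * (8*d + d^3) = -A^13 - 11*A^9 - 11*A^5 - A
  A^5 * (15 + 21*d^2) = 21*A^9 + 57*A^5 + 21*A
  A^3 * (60*d + 24*d^3) = -24*A^9 - 132*A^5 - 132*A - 24*A^-3
  A^1 * (110*d^2 + 16*d^4) = 16*A^9 + 174*A^5 + 316*A + 174*A^-3 + 16*A^-7
  A^-1 * (120*d^3 + 6*d^5) = -6*A^9 - 150*A^5 - 420*A - 420*A^-3 - 150*A^-7 - 6*A^-11
  A^-3 * (83*d^4 + d^6) = A^9 + 89*A^5 + 347*A + 518*A^-3 + 347*A^-7 + 89*A^-11 + A^-15
  A^-5 * (36*d^5) = -36*A^5 - 180*A - 360*A^-3 - 360*A^-7 - 180*A^-11 - 36*A^-15
  A^-7 * (9*d^6) = 9*A^5 + 54*A + 135*A^-3 + 180*A^-7 + 135*A^-11 + 54*A^-15 + 9*A^-19
  A^-9 * (d^7) = -A^5 - 7*A - 21*A^-3 - 35*A^-7 - 35*A^-11 - 21*A^-15 - 7*A^-19 - A^-23
Summing the groups: <K> = -A^9 - 2*A + 2*A^-3 - 2*A^-7 + 3*A^-11 - 2*A^-15 + 2*A^-19 - A^-23
Normalise by the writhe: (-A^3)^(-w) = (-A^3)^(-7) = -A^-21, so f(A) = -A^-21 * <K> = A^-12 + 2*A^-20 - 2*A^-24 + 2*A^-28 - 3*A^-32 + 2*A^-36 - 2*A^-40 + A^-44.
Substitute A = t^(-1/4), i.e. A^e → t^(-e/4): V(t) = t^11 - 2*t^10 + 2*t^9 - 3*t^8 + 2*t^7 - 2*t^6 + 2*t^5 + t^3

Answer: t^11 - 2*t^10 + 2*t^9 - 3*t^8 + 2*t^7 - 2*t^6 + 2*t^5 + t^3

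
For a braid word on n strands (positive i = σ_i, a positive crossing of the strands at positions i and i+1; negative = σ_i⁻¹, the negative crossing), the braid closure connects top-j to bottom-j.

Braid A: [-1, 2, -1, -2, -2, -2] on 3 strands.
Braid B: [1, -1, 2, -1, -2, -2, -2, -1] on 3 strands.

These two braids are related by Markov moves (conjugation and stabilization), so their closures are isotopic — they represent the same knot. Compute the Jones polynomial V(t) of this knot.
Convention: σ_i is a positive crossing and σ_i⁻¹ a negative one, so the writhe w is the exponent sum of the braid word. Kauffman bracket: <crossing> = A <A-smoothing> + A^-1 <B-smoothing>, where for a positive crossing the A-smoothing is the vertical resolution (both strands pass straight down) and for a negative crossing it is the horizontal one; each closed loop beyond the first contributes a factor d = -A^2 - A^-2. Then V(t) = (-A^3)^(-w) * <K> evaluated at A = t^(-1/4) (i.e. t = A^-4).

t^-1 - t^-2 + 2*t^-3 - t^-4 + t^-5 - t^-6

Derivation:
Markov-equivalent braids have isotopic closures, hence identical knot invariants. Strip the Markov moves from each word to reach a common short braid β, then compute V(t) once on β.
Braid A: s1^-1 s2 s1^-1 s2^-1 s2^-1 s2^-1 on 3 strands has no conjugating prefix/suffix or stabilization to strip; take β = s1^-1 s2 s1^-1 s2^-1 s2^-1 s2^-1.
Braid B: s1 s1^-1 s2 s1^-1 s2^-1 s2^-1 s2^-1 s1^-1 on 3 strands reduces by inverse Markov moves (closure unchanged at each step):
  Deconjugate: the word is γ·β·γ⁻¹ with γ = s1 (prefix) and γ⁻¹ = s1^-1 (suffix); strip both.
Reduced to β = s1^-1 s2 s1^-1 s2^-1 s2^-1 s2^-1 on 3 strands, 6 crossings.
Both give the same β = s1^-1 s2 s1^-1 s2^-1 s2^-1 s2^-1 on 3 strands, so one state sum suffices:
Braid: s1^-1 s2 s1^-1 s2^-1 s2^-1 s2^-1 on 3 strands, 6 crossings.
Writhe w = (#positive) - (#negative) = 1 - 5 = -4.
State-sum expansion of <K>. There are 2^6 = 64 states.
For each crossing: s=0 is the vertical smoothing, s=1 horizontal. Crossing k contributes A^(sign_k * (1 - 2*s_k)); loop factor d = -A^2 - A^-2.
Tabulate the states by total A-exponent and number of loops L (A-exp: L × count):
  A^6: L=4 ×1
  A^4: L=3 ×6
  A^2: L=2 ×12, L=4 ×3
  A^0: L=1 ×9, L=3 ×10, L=5 ×1
  A^-2: L=2 ×12, L=4 ×3
  A^-4: L=1 ×2, L=3 ×4
  A^-6: L=2 ×1
Each group contributes A^e * Σ count * d^(L-1):
Powers of d = -A^2 - A^-2: d^2 = A^4 + 2 + A^-4; d^3 = -A^6 - 3*A^2 - 3*A^-2 - A^-6; d^4 = A^8 + 4*A^4 + 6 + 4*A^-4 + A^-8.
  A^6 * (d^3) = -A^12 - 3*A^8 - 3*A^4 - 1
  A^4 * (6*d^2) = 6*A^8 + 12*A^4 + 6
  A^2 * (12*d + 3*d^3) = -3*A^8 - 21*A^4 - 21 - 3*A^-4
  A^0 * (9 + 10*d^2 + d^4) = A^8 + 14*A^4 + 35 + 14*A^-4 + A^-8
  A^-2 * (12*d + 3*d^3) = -3*A^4 - 21 - 21*A^-4 - 3*A^-8
  A^-4 * (2 + 4*d^2) = 4 + 10*A^-4 + 4*A^-8
  A^-6 * (d) = -A^-4 - A^-8
Summing the groups: <K> = -A^12 + A^8 - A^4 + 2 - A^-4 + A^-8
Normalise by the writhe: (-A^3)^(-w) = (-A^3)^(4) = A^12, so f(A) = A^12 * <K> = -A^24 + A^20 - A^16 + 2*A^12 - A^8 + A^4.
Substitute A = t^(-1/4), i.e. A^e → t^(-e/4): V(t) = t^-1 - t^-2 + 2*t^-3 - t^-4 + t^-5 - t^-6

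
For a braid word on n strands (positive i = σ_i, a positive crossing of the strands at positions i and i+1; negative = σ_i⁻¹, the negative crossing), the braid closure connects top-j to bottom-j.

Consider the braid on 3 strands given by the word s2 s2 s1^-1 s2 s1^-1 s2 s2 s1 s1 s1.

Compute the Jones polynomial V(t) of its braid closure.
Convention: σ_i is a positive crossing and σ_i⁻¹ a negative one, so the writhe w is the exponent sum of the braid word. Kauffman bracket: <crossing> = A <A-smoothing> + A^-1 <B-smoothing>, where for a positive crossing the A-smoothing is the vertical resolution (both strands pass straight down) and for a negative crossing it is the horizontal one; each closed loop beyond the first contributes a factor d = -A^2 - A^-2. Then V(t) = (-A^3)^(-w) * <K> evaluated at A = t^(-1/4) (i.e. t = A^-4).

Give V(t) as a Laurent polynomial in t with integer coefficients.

t^10 - 4*t^9 + 6*t^8 - 8*t^7 + 9*t^6 - 8*t^5 + 7*t^4 - 4*t^3 + 2*t^2

Derivation:
Braid: s2 s2 s1^-1 s2 s1^-1 s2 s2 s1 s1 s1 on 3 strands, 10 crossings.
Writhe w = (#positive) - (#negative) = 8 - 2 = 6.
Computing the Kauffman bracket via state sum. There are 2^10 = 1024 states.
Smooth each crossing (0=||, 1=⌣⌢); contribution A^(Σ sign_k(1-2s_k)) * d^(L-1).
Tabulate the states by total A-exponent and number of loops L (A-exp: L × count):
  A^10: L=3 ×1
  A^8: L=2 ×7, L=4 ×3
  A^6: L=1 ×14, L=3 ×28, L=5 ×3
  A^4: L=2 ×88, L=4 ×31, L=6 ×1
  A^2: L=1 ×63, L=3 ×133, L=5 ×14
  A^0: L=2 ×159, L=4 ×91, L=6 ×2
  A^-2: L=3 ×180, L=5 ×30
  A^-4: L=4 ×116, L=6 ×4
  A^-6: L=5 ×45
  A^-8: L=6 ×10
  A^-10: L=7 ×1
Each group contributes A^e * Σ count * d^(L-1):
Powers of d = -A^2 - A^-2: d^2 = A^4 + 2 + A^-4; d^3 = -A^6 - 3*A^2 - 3*A^-2 - A^-6; d^4 = A^8 + 4*A^4 + 6 + 4*A^-4 + A^-8; d^5 = -A^10 - 5*A^6 - 10*A^2 - 10*A^-2 - 5*A^-6 - A^-10; d^6 = A^12 + 6*A^8 + 15*A^4 + 20 + 15*A^-4 + 6*A^-8 + A^-12.
  A^10 * (d^2) = A^14 + 2*A^10 + A^6
  A^8 * (7*d + 3*d^3) = -3*A^14 - 16*A^10 - 16*A^6 - 3*A^2
  A^6 * (14 + 28*d^2 + 3*d^4) = 3*A^14 + 40*A^10 + 88*A^6 + 40*A^2 + 3*A^-2
  A^4 * (88*d + 31*d^3 + d^5) = -A^14 - 36*A^10 - 191*A^6 - 191*A^2 - 36*A^-2 - A^-6
  A^2 * (63 + 133*d^2 + 14*d^4) = 14*A^10 + 189*A^6 + 413*A^2 + 189*A^-2 + 14*A^-6
  A^0 * (159*d + 91*d^3 + 2*d^5) = -2*A^10 - 101*A^6 - 452*A^2 - 452*A^-2 - 101*A^-6 - 2*A^-10
  A^-2 * (180*d^2 + 30*d^4) = 30*A^6 + 300*A^2 + 540*A^-2 + 300*A^-6 + 30*A^-10
  A^-4 * (116*d^3 + 4*d^5) = -4*A^6 - 136*A^2 - 388*A^-2 - 388*A^-6 - 136*A^-10 - 4*A^-14
  A^-6 * (45*d^4) = 45*A^2 + 180*A^-2 + 270*A^-6 + 180*A^-10 + 45*A^-14
  A^-8 * (10*d^5) = -10*A^2 - 50*A^-2 - 100*A^-6 - 100*A^-10 - 50*A^-14 - 10*A^-18
  A^-10 * (d^6) = A^2 + 6*A^-2 + 15*A^-6 + 20*A^-10 + 15*A^-14 + 6*A^-18 + A^-22
Summing the groups: <K> = 2*A^10 - 4*A^6 + 7*A^2 - 8*A^-2 + 9*A^-6 - 8*A^-10 + 6*A^-14 - 4*A^-18 + A^-22
Normalise by the writhe: (-A^3)^(-w) = (-A^3)^(-6) = A^-18, so f(A) = A^-18 * <K> = 2*A^-8 - 4*A^-12 + 7*A^-16 - 8*A^-20 + 9*A^-24 - 8*A^-28 + 6*A^-32 - 4*A^-36 + A^-40.
Substitute A = t^(-1/4), i.e. A^e → t^(-e/4): V(t) = t^10 - 4*t^9 + 6*t^8 - 8*t^7 + 9*t^6 - 8*t^5 + 7*t^4 - 4*t^3 + 2*t^2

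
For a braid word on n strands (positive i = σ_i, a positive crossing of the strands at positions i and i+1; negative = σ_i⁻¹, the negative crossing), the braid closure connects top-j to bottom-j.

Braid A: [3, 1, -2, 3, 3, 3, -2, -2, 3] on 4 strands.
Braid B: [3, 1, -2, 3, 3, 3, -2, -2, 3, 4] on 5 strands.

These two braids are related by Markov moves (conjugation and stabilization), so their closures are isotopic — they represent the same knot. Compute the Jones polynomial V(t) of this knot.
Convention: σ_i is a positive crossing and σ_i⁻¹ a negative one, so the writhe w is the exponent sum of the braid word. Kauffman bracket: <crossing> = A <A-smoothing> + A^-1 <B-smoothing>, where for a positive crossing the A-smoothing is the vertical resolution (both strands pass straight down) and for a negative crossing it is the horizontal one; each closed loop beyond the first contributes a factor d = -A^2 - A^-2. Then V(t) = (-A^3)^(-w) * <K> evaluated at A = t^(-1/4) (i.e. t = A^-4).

-t^6 + 2*t^5 - 4*t^4 + 5*t^3 - 4*t^2 + 5*t - 3 + 2*t^-1 - t^-2

Derivation:
Markov-equivalent braids have isotopic closures, hence identical knot invariants. Strip the Markov moves from each word to reach a common short braid β, then compute V(t) once on β.
Braid A: s3 s1 s2^-1 s3 s3 s3 s2^-1 s2^-1 s3 on 4 strands has no conjugating prefix/suffix or stabilization to strip; take β = s3 s1 s2^-1 s3 s3 s3 s2^-1 s2^-1 s3.
Braid B: s3 s1 s2^-1 s3 s3 s3 s2^-1 s2^-1 s3 s4 on 5 strands reduces by inverse Markov moves (closure unchanged at each step):
  Destabilize: the word has the form β·s4 where s4 occurs only as the final letter (β ∈ B_4); drop it and the last strand → 4 strands.
Reduced to β = s3 s1 s2^-1 s3 s3 s3 s2^-1 s2^-1 s3 on 4 strands, 9 crossings.
Both give the same β = s3 s1 s2^-1 s3 s3 s3 s2^-1 s2^-1 s3 on 4 strands, so one state sum suffices:
Braid: s3 s1 s2^-1 s3 s3 s3 s2^-1 s2^-1 s3 on 4 strands, 9 crossings.
Writhe w = (#positive) - (#negative) = 6 - 3 = 3.
State-sum expansion of <K>. There are 2^9 = 512 states.
Each crossing splits two ways (0=vertical, 1=horizontal). The state's weight is A^(#A-smoothings - #B-smoothings) * d^(loops - 1).
Tabulate the states by total A-exponent and number of loops L (A-exp: L × count):
  A^9: L=5 ×1
  A^7: L=4 ×9
  A^5: L=3 ×32, L=5 ×4
  A^3: L=2 ×51, L=4 ×32, L=6 ×1
  A^1: L=1 ×27, L=3 ×81, L=5 ×18
  A^-1: L=2 ×53, L=4 ×67, L=6 ×6
  A^-3: L=3 ×50, L=5 ×33, L=7 ×1
  A^-5: L=4 ×27, L=6 ×9
  A^-7: L=5 ×8, L=7 ×1
  A^-9: L=6 ×1
Each group contributes A^e * Σ count * d^(L-1):
Powers of d = -A^2 - A^-2: d^2 = A^4 + 2 + A^-4; d^3 = -A^6 - 3*A^2 - 3*A^-2 - A^-6; d^4 = A^8 + 4*A^4 + 6 + 4*A^-4 + A^-8; d^5 = -A^10 - 5*A^6 - 10*A^2 - 10*A^-2 - 5*A^-6 - A^-10; d^6 = A^12 + 6*A^8 + 15*A^4 + 20 + 15*A^-4 + 6*A^-8 + A^-12.
  A^9 * (d^4) = A^17 + 4*A^13 + 6*A^9 + 4*A^5 + A
  A^7 * (9*d^3) = -9*A^13 - 27*A^9 - 27*A^5 - 9*A
  A^5 * (32*d^2 + 4*d^4) = 4*A^13 + 48*A^9 + 88*A^5 + 48*A + 4*A^-3
  A^3 * (51*d + 32*d^3 + d^5) = -A^13 - 37*A^9 - 157*A^5 - 157*A - 37*A^-3 - A^-7
  A^1 * (27 + 81*d^2 + 18*d^4) = 18*A^9 + 153*A^5 + 297*A + 153*A^-3 + 18*A^-7
  A^-1 * (53*d + 67*d^3 + 6*d^5) = -6*A^9 - 97*A^5 - 314*A - 314*A^-3 - 97*A^-7 - 6*A^-11
  A^-3 * (50*d^2 + 33*d^4 + d^6) = A^9 + 39*A^5 + 197*A + 318*A^-3 + 197*A^-7 + 39*A^-11 + A^-15
  A^-5 * (27*d^3 + 9*d^5) = -9*A^5 - 72*A - 171*A^-3 - 171*A^-7 - 72*A^-11 - 9*A^-15
  A^-7 * (8*d^4 + d^6) = A^5 + 14*A + 47*A^-3 + 68*A^-7 + 47*A^-11 + 14*A^-15 + A^-19
  A^-9 * (d^5) = -A - 5*A^-3 - 10*A^-7 - 10*A^-11 - 5*A^-15 - A^-19
Summing the groups: <K> = A^17 - 2*A^13 + 3*A^9 - 5*A^5 + 4*A - 5*A^-3 + 4*A^-7 - 2*A^-11 + A^-15
Normalise by the writhe: (-A^3)^(-w) = (-A^3)^(-3) = -A^-9, so f(A) = -A^-9 * <K> = -A^8 + 2*A^4 - 3 + 5*A^-4 - 4*A^-8 + 5*A^-12 - 4*A^-16 + 2*A^-20 - A^-24.
Substitute A = t^(-1/4), i.e. A^e → t^(-e/4): V(t) = -t^6 + 2*t^5 - 4*t^4 + 5*t^3 - 4*t^2 + 5*t - 3 + 2*t^-1 - t^-2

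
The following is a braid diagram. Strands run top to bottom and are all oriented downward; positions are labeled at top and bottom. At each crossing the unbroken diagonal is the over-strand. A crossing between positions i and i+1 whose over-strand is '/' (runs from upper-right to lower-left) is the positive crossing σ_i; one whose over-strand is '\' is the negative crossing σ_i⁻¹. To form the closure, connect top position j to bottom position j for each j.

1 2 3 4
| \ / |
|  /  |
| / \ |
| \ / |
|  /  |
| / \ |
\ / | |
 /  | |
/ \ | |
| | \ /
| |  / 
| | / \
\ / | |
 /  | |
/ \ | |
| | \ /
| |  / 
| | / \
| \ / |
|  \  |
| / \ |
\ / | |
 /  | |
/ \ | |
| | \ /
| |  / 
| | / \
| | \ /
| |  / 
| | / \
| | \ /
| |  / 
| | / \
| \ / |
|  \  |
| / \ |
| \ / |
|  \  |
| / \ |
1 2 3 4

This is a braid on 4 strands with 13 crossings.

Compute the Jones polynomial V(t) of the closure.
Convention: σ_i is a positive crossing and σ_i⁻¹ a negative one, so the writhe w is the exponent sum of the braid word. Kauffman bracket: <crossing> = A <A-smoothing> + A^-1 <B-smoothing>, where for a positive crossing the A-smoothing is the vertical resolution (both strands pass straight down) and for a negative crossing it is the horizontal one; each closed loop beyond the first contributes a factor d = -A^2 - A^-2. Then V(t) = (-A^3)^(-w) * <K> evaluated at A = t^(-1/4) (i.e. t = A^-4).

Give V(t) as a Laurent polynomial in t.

t^11 - 2*t^10 + 2*t^9 - 3*t^8 + 2*t^7 - 2*t^6 + 2*t^5 + t^3

Derivation:
Reading the diagram top to bottom ('/'-over between positions i,i+1 = s_i, '\'-over = s_i^-1): braid word = s2 s2 s1 s3 s1 s3 s2^-1 s1 s3 s3 s3 s2^-1 s2^-1.
The presented braid s2 s2 s1 s3 s1 s3 s2^-1 s1 s3 s3 s3 s2^-1 s2^-1 on 4 strands reduces by inverse Markov moves (closure unchanged at each step):
  Deconjugate: the word is γ·β·γ⁻¹ with γ = s2 s2 (prefix) and γ⁻¹ = s2^-1 s2^-1 (suffix); strip both.
Reduced to β = s1 s3 s1 s3 s2^-1 s1 s3 s3 s3 on 4 strands, 9 crossings.
Compute on β:
Braid: s1 s3 s1 s3 s2^-1 s1 s3 s3 s3 on 4 strands, 9 crossings.
Writhe w = (#positive) - (#negative) = 8 - 1 = 7.
Enumerate smoothing states for the bracket polynomial. There are 2^9 = 512 states.
Each crossing splits two ways (0=vertical, 1=horizontal). The state's weight is A^(#A-smoothings - #B-smoothings) * d^(loops - 1).
Tabulate the states by total A-exponent and number of loops L (A-exp: L × count):
  A^9: L=3 ×1
  A^7: L=2 ×8, L=4 ×1
  A^5: L=1 ×15, L=3 ×21
  A^3: L=2 ×60, L=4 ×24
  A^1: L=3 ×110, L=5 ×16
  A^-1: L=4 ×120, L=6 ×6
  A^-3: L=5 ×83, L=7 ×1
  A^-5: L=6 ×36
  A^-7: L=7 ×9
  A^-9: L=8 ×1
Each group contributes A^e * Σ count * d^(L-1):
Powers of d = -A^2 - A^-2: d^2 = A^4 + 2 + A^-4; d^3 = -A^6 - 3*A^2 - 3*A^-2 - A^-6; d^4 = A^8 + 4*A^4 + 6 + 4*A^-4 + A^-8; d^5 = -A^10 - 5*A^6 - 10*A^2 - 10*A^-2 - 5*A^-6 - A^-10; d^6 = A^12 + 6*A^8 + 15*A^4 + 20 + 15*A^-4 + 6*A^-8 + A^-12; d^7 = -A^14 - 7*A^10 - 21*A^6 - 35*A^2 - 35*A^-2 - 21*A^-6 - 7*A^-10 - A^-14.
  A^9 * (d^2) = A^13 + 2*A^9 + A^5
  A^7 * (8*d + d^3) = -A^13 - 11*A^9 - 11*A^5 - A
  A^5 * (15 + 21*d^2) = 21*A^9 + 57*A^5 + 21*A
  A^3 * (60*d + 24*d^3) = -24*A^9 - 132*A^5 - 132*A - 24*A^-3
  A^1 * (110*d^2 + 16*d^4) = 16*A^9 + 174*A^5 + 316*A + 174*A^-3 + 16*A^-7
  A^-1 * (120*d^3 + 6*d^5) = -6*A^9 - 150*A^5 - 420*A - 420*A^-3 - 150*A^-7 - 6*A^-11
  A^-3 * (83*d^4 + d^6) = A^9 + 89*A^5 + 347*A + 518*A^-3 + 347*A^-7 + 89*A^-11 + A^-15
  A^-5 * (36*d^5) = -36*A^5 - 180*A - 360*A^-3 - 360*A^-7 - 180*A^-11 - 36*A^-15
  A^-7 * (9*d^6) = 9*A^5 + 54*A + 135*A^-3 + 180*A^-7 + 135*A^-11 + 54*A^-15 + 9*A^-19
  A^-9 * (d^7) = -A^5 - 7*A - 21*A^-3 - 35*A^-7 - 35*A^-11 - 21*A^-15 - 7*A^-19 - A^-23
Summing the groups: <K> = -A^9 - 2*A + 2*A^-3 - 2*A^-7 + 3*A^-11 - 2*A^-15 + 2*A^-19 - A^-23
Normalise by the writhe: (-A^3)^(-w) = (-A^3)^(-7) = -A^-21, so f(A) = -A^-21 * <K> = A^-12 + 2*A^-20 - 2*A^-24 + 2*A^-28 - 3*A^-32 + 2*A^-36 - 2*A^-40 + A^-44.
Substitute A = t^(-1/4), i.e. A^e → t^(-e/4): V(t) = t^11 - 2*t^10 + 2*t^9 - 3*t^8 + 2*t^7 - 2*t^6 + 2*t^5 + t^3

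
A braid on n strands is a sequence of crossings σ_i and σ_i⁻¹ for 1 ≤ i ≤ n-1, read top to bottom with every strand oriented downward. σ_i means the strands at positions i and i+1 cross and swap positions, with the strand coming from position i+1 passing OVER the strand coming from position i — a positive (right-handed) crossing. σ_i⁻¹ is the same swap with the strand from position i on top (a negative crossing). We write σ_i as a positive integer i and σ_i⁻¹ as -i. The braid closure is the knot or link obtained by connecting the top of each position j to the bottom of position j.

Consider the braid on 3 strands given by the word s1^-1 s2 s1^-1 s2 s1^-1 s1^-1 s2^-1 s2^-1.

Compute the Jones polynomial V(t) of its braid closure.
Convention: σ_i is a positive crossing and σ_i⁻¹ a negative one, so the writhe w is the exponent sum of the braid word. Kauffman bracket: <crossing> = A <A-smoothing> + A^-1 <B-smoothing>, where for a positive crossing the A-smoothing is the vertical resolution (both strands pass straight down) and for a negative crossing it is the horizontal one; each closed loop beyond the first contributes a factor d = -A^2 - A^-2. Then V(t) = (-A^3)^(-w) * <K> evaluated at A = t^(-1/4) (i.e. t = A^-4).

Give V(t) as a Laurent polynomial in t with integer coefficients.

2*t^-1 - 2*t^-2 + 3*t^-3 - 3*t^-4 + 2*t^-5 - 2*t^-6 + t^-7

Derivation:
Braid: s1^-1 s2 s1^-1 s2 s1^-1 s1^-1 s2^-1 s2^-1 on 3 strands, 8 crossings.
Writhe w = (#positive) - (#negative) = 2 - 6 = -4.
Computing the Kauffman bracket via state sum. There are 2^8 = 256 states.
For each crossing: s=0 is the vertical smoothing, s=1 horizontal. Crossing k contributes A^(sign_k * (1 - 2*s_k)); loop factor d = -A^2 - A^-2.
Tabulate the states by total A-exponent and number of loops L (A-exp: L × count):
  A^8: L=5 ×1
  A^6: L=4 ×8
  A^4: L=3 ×26, L=5 ×2
  A^2: L=2 ×41, L=4 ×15
  A^0: L=1 ×26, L=3 ×43, L=5 ×1
  A^-2: L=2 ×47, L=4 ×9
  A^-4: L=1 ×11, L=3 ×16, L=5 ×1
  A^-6: L=2 ×6, L=4 ×2
  A^-8: L=3 ×1
Each group contributes A^e * Σ count * d^(L-1):
Powers of d = -A^2 - A^-2: d^2 = A^4 + 2 + A^-4; d^3 = -A^6 - 3*A^2 - 3*A^-2 - A^-6; d^4 = A^8 + 4*A^4 + 6 + 4*A^-4 + A^-8.
  A^8 * (d^4) = A^16 + 4*A^12 + 6*A^8 + 4*A^4 + 1
  A^6 * (8*d^3) = -8*A^12 - 24*A^8 - 24*A^4 - 8
  A^4 * (26*d^2 + 2*d^4) = 2*A^12 + 34*A^8 + 64*A^4 + 34 + 2*A^-4
  A^2 * (41*d + 15*d^3) = -15*A^8 - 86*A^4 - 86 - 15*A^-4
  A^0 * (26 + 43*d^2 + d^4) = A^8 + 47*A^4 + 118 + 47*A^-4 + A^-8
  A^-2 * (47*d + 9*d^3) = -9*A^4 - 74 - 74*A^-4 - 9*A^-8
  A^-4 * (11 + 16*d^2 + d^4) = A^4 + 20 + 49*A^-4 + 20*A^-8 + A^-12
  A^-6 * (6*d + 2*d^3) = -2 - 12*A^-4 - 12*A^-8 - 2*A^-12
  A^-8 * (d^2) = A^-4 + 2*A^-8 + A^-12
Summing the groups: <K> = A^16 - 2*A^12 + 2*A^8 - 3*A^4 + 3 - 2*A^-4 + 2*A^-8
Normalise by the writhe: (-A^3)^(-w) = (-A^3)^(4) = A^12, so f(A) = A^12 * <K> = A^28 - 2*A^24 + 2*A^20 - 3*A^16 + 3*A^12 - 2*A^8 + 2*A^4.
Substitute A = t^(-1/4), i.e. A^e → t^(-e/4): V(t) = 2*t^-1 - 2*t^-2 + 3*t^-3 - 3*t^-4 + 2*t^-5 - 2*t^-6 + t^-7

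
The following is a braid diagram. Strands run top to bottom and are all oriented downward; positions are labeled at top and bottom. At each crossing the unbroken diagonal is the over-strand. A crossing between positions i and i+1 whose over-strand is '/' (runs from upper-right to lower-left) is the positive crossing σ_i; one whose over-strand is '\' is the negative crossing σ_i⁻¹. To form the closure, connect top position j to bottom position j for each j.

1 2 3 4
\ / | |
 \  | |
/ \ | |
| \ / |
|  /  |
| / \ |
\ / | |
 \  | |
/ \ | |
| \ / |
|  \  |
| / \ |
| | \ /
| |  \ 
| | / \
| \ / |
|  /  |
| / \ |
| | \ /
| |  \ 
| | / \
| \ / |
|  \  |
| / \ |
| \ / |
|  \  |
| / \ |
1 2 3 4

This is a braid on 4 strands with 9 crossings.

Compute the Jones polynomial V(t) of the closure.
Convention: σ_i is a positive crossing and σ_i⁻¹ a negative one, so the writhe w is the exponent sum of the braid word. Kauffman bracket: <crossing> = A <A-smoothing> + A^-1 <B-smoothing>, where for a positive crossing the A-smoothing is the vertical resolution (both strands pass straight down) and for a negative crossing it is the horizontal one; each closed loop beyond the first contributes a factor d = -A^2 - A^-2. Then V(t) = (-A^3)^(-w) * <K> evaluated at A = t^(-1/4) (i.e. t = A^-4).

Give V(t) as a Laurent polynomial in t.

Reading the diagram top to bottom ('/'-over between positions i,i+1 = s_i, '\'-over = s_i^-1): braid word = s1^-1 s2 s1^-1 s2^-1 s3^-1 s2 s3^-1 s2^-1 s2^-1.
Braid: s1^-1 s2 s1^-1 s2^-1 s3^-1 s2 s3^-1 s2^-1 s2^-1 on 4 strands, 9 crossings.
Writhe w = (#positive) - (#negative) = 2 - 7 = -5.
Enumerate smoothing states for the bracket polynomial. There are 2^9 = 512 states.
Each crossing splits two ways (0=vertical, 1=horizontal). The state's weight is A^(#A-smoothings - #B-smoothings) * d^(loops - 1).
Tabulate the states by total A-exponent and number of loops L (A-exp: L × count):
  A^9: L=5 ×1
  A^7: L=4 ×9
  A^5: L=3 ×30, L=5 ×6
  A^3: L=2 ×45, L=4 ×37, L=6 ×2
  A^1: L=1 ×27, L=3 ×78, L=5 ×21
  A^-1: L=2 ×67, L=4 ×53, L=6 ×6
  A^-3: L=1 ×12, L=3 ×53, L=5 ×18, L=7 ×1
  A^-5: L=2 ×14, L=4 ×19, L=6 ×3
  A^-7: L=3 ×6, L=5 ×3
  A^-9: L=4 ×1
Each group contributes A^e * Σ count * d^(L-1):
Powers of d = -A^2 - A^-2: d^2 = A^4 + 2 + A^-4; d^3 = -A^6 - 3*A^2 - 3*A^-2 - A^-6; d^4 = A^8 + 4*A^4 + 6 + 4*A^-4 + A^-8; d^5 = -A^10 - 5*A^6 - 10*A^2 - 10*A^-2 - 5*A^-6 - A^-10; d^6 = A^12 + 6*A^8 + 15*A^4 + 20 + 15*A^-4 + 6*A^-8 + A^-12.
  A^9 * (d^4) = A^17 + 4*A^13 + 6*A^9 + 4*A^5 + A
  A^7 * (9*d^3) = -9*A^13 - 27*A^9 - 27*A^5 - 9*A
  A^5 * (30*d^2 + 6*d^4) = 6*A^13 + 54*A^9 + 96*A^5 + 54*A + 6*A^-3
  A^3 * (45*d + 37*d^3 + 2*d^5) = -2*A^13 - 47*A^9 - 176*A^5 - 176*A - 47*A^-3 - 2*A^-7
  A^1 * (27 + 78*d^2 + 21*d^4) = 21*A^9 + 162*A^5 + 309*A + 162*A^-3 + 21*A^-7
  A^-1 * (67*d + 53*d^3 + 6*d^5) = -6*A^9 - 83*A^5 - 286*A - 286*A^-3 - 83*A^-7 - 6*A^-11
  A^-3 * (12 + 53*d^2 + 18*d^4 + d^6) = A^9 + 24*A^5 + 140*A + 246*A^-3 + 140*A^-7 + 24*A^-11 + A^-15
  A^-5 * (14*d + 19*d^3 + 3*d^5) = -3*A^5 - 34*A - 101*A^-3 - 101*A^-7 - 34*A^-11 - 3*A^-15
  A^-7 * (6*d^2 + 3*d^4) = 3*A + 18*A^-3 + 30*A^-7 + 18*A^-11 + 3*A^-15
  A^-9 * (d^3) = -A^-3 - 3*A^-7 - 3*A^-11 - A^-15
Summing the groups: <K> = A^17 - A^13 + 2*A^9 - 3*A^5 + 2*A - 3*A^-3 + 2*A^-7 - A^-11
Normalise by the writhe: (-A^3)^(-w) = (-A^3)^(5) = -A^15, so f(A) = -A^15 * <K> = -A^32 + A^28 - 2*A^24 + 3*A^20 - 2*A^16 + 3*A^12 - 2*A^8 + A^4.
Substitute A = t^(-1/4), i.e. A^e → t^(-e/4): V(t) = t^-1 - 2*t^-2 + 3*t^-3 - 2*t^-4 + 3*t^-5 - 2*t^-6 + t^-7 - t^-8

Answer: t^-1 - 2*t^-2 + 3*t^-3 - 2*t^-4 + 3*t^-5 - 2*t^-6 + t^-7 - t^-8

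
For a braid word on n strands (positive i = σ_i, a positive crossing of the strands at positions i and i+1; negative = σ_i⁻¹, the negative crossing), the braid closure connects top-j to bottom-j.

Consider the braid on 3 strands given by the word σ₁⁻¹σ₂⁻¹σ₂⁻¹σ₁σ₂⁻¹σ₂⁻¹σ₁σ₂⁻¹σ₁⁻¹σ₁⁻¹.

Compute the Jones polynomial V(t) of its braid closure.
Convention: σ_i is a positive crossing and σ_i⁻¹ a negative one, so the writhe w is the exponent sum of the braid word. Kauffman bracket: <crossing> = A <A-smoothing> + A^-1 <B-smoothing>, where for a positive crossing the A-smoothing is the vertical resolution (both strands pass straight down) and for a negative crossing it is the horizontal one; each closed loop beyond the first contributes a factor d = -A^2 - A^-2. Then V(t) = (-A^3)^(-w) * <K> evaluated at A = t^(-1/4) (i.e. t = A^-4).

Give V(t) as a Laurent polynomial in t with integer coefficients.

Braid: s1^-1 s2^-1 s2^-1 s1 s2^-1 s2^-1 s1 s2^-1 s1^-1 s1^-1 on 3 strands, 10 crossings.
Writhe w = (#positive) - (#negative) = 2 - 8 = -6.
Computing the Kauffman bracket via state sum. There are 2^10 = 1024 states.
Smooth each crossing (0=||, 1=⌣⌢); contribution A^(Σ sign_k(1-2s_k)) * d^(L-1).
Tabulate the states by total A-exponent and number of loops L (A-exp: L × count):
  A^10: L=7 ×1
  A^8: L=6 ×10
  A^6: L=5 ×44, L=7 ×1
  A^4: L=4 ×110, L=6 ×10
  A^2: L=3 ×166, L=5 ×44
  A^0: L=2 ×144, L=4 ×106, L=6 ×2
  A^-2: L=1 ×57, L=3 ×140, L=5 ×13
  A^-4: L=2 ×91, L=4 ×28, L=6 ×1
  A^-6: L=1 ×16, L=3 ×26, L=5 ×3
  A^-8: L=2 ×7, L=4 ×3
  A^-10: L=3 ×1
Each group contributes A^e * Σ count * d^(L-1):
Powers of d = -A^2 - A^-2: d^2 = A^4 + 2 + A^-4; d^3 = -A^6 - 3*A^2 - 3*A^-2 - A^-6; d^4 = A^8 + 4*A^4 + 6 + 4*A^-4 + A^-8; d^5 = -A^10 - 5*A^6 - 10*A^2 - 10*A^-2 - 5*A^-6 - A^-10; d^6 = A^12 + 6*A^8 + 15*A^4 + 20 + 15*A^-4 + 6*A^-8 + A^-12.
  A^10 * (d^6) = A^22 + 6*A^18 + 15*A^14 + 20*A^10 + 15*A^6 + 6*A^2 + A^-2
  A^8 * (10*d^5) = -10*A^18 - 50*A^14 - 100*A^10 - 100*A^6 - 50*A^2 - 10*A^-2
  A^6 * (44*d^4 + d^6) = A^18 + 50*A^14 + 191*A^10 + 284*A^6 + 191*A^2 + 50*A^-2 + A^-6
  A^4 * (110*d^3 + 10*d^5) = -10*A^14 - 160*A^10 - 430*A^6 - 430*A^2 - 160*A^-2 - 10*A^-6
  A^2 * (166*d^2 + 44*d^4) = 44*A^10 + 342*A^6 + 596*A^2 + 342*A^-2 + 44*A^-6
  A^0 * (144*d + 106*d^3 + 2*d^5) = -2*A^10 - 116*A^6 - 482*A^2 - 482*A^-2 - 116*A^-6 - 2*A^-10
  A^-2 * (57 + 140*d^2 + 13*d^4) = 13*A^6 + 192*A^2 + 415*A^-2 + 192*A^-6 + 13*A^-10
  A^-4 * (91*d + 28*d^3 + d^5) = -A^6 - 33*A^2 - 185*A^-2 - 185*A^-6 - 33*A^-10 - A^-14
  A^-6 * (16 + 26*d^2 + 3*d^4) = 3*A^2 + 38*A^-2 + 86*A^-6 + 38*A^-10 + 3*A^-14
  A^-8 * (7*d + 3*d^3) = -3*A^-2 - 16*A^-6 - 16*A^-10 - 3*A^-14
  A^-10 * (d^2) = A^-6 + 2*A^-10 + A^-14
Summing the groups: <K> = A^22 - 3*A^18 + 5*A^14 - 7*A^10 + 7*A^6 - 7*A^2 + 6*A^-2 - 3*A^-6 + 2*A^-10
Normalise by the writhe: (-A^3)^(-w) = (-A^3)^(6) = A^18, so f(A) = A^18 * <K> = A^40 - 3*A^36 + 5*A^32 - 7*A^28 + 7*A^24 - 7*A^20 + 6*A^16 - 3*A^12 + 2*A^8.
Substitute A = t^(-1/4), i.e. A^e → t^(-e/4): V(t) = 2*t^-2 - 3*t^-3 + 6*t^-4 - 7*t^-5 + 7*t^-6 - 7*t^-7 + 5*t^-8 - 3*t^-9 + t^-10

Answer: 2*t^-2 - 3*t^-3 + 6*t^-4 - 7*t^-5 + 7*t^-6 - 7*t^-7 + 5*t^-8 - 3*t^-9 + t^-10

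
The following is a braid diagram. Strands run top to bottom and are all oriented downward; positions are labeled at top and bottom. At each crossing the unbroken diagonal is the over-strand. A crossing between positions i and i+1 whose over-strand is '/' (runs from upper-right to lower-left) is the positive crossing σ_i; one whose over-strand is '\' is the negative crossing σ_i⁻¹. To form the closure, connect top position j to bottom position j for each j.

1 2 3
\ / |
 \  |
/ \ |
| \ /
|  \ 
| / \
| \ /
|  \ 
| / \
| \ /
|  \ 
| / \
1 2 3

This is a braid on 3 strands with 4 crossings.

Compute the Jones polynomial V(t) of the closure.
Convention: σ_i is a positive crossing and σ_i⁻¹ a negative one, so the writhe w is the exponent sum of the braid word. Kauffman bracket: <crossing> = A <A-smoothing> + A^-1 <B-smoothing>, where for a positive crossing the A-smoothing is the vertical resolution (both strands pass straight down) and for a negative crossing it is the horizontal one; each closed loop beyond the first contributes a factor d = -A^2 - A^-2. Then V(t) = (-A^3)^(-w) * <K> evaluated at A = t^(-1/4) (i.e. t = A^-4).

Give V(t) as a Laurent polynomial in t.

Reading the diagram top to bottom ('/'-over between positions i,i+1 = s_i, '\'-over = s_i^-1): braid word = s1^-1 s2^-1 s2^-1 s2^-1.
Braid: s1^-1 s2^-1 s2^-1 s2^-1 on 3 strands, 4 crossings.
Writhe w = (#positive) - (#negative) = 0 - 4 = -4.
Computing the Kauffman bracket via state sum. There are 2^4 = 16 states.
Smooth each crossing (0=||, 1=⌣⌢); contribution A^(Σ sign_k(1-2s_k)) * d^(L-1).
  state 0000: A-exp=-4, loops=3, term = A^-4 * d^2
  state 0001: A-exp=-2, loops=2, term = A^-2 * d^1
  state 0010: A-exp=-2, loops=2, term = A^-2 * d^1
  state 0011: A-exp=+0, loops=3, term = A^0 * d^2
  state 0100: A-exp=-2, loops=2, term = A^-2 * d^1
  state 0101: A-exp=+0, loops=3, term = A^0 * d^2
  state 0110: A-exp=+0, loops=3, term = A^0 * d^2
  state 0111: A-exp=+2, loops=4, term = A^2 * d^3
  state 1000: A-exp=-2, loops=2, term = A^-2 * d^1
  state 1001: A-exp=+0, loops=1, term = A^0 * d^0
  state 1010: A-exp=+0, loops=1, term = A^0 * d^0
  state 1011: A-exp=+2, loops=2, term = A^2 * d^1
  state 1100: A-exp=+0, loops=1, term = A^0 * d^0
  state 1101: A-exp=+2, loops=2, term = A^2 * d^1
  state 1110: A-exp=+2, loops=2, term = A^2 * d^1
  state 1111: A-exp=+4, loops=3, term = A^4 * d^2
Collect the terms by A-exponent (count of states per loop number):
Powers of d = -A^2 - A^-2: d^2 = A^4 + 2 + A^-4; d^3 = -A^6 - 3*A^2 - 3*A^-2 - A^-6.
  A^4 * (d^2) = A^8 + 2*A^4 + 1
  A^2 * (3*d + d^3) = -A^8 - 6*A^4 - 6 - A^-4
  A^0 * (3 + 3*d^2) = 3*A^4 + 9 + 3*A^-4
  A^-2 * (4*d) = -4 - 4*A^-4
  A^-4 * (d^2) = 1 + 2*A^-4 + A^-8
Summing the groups: <K> = -A^4 + 1 + A^-8
Normalise by the writhe: (-A^3)^(-w) = (-A^3)^(4) = A^12, so f(A) = A^12 * <K> = -A^16 + A^12 + A^4.
Substitute A = t^(-1/4), i.e. A^e → t^(-e/4): V(t) = t^-1 + t^-3 - t^-4

Answer: t^-1 + t^-3 - t^-4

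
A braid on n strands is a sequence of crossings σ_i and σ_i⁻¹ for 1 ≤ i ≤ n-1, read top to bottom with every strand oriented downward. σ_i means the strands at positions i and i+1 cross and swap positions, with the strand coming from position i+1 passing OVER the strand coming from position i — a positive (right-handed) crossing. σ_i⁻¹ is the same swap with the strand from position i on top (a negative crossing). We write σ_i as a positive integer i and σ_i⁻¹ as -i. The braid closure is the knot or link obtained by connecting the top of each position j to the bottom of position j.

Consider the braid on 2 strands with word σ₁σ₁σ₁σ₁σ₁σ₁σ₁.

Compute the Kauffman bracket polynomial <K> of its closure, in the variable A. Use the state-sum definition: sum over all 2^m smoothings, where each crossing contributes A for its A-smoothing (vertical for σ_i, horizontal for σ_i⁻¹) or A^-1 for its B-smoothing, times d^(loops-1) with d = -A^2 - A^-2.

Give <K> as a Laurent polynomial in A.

-A^9 - A + A^-3 - A^-7 + A^-11 - A^-15 + A^-19

Derivation:
Braid: s1 s1 s1 s1 s1 s1 s1 on 2 strands, 7 crossings.
Writhe w = (#positive) - (#negative) = 7 - 0 = 7.
Computing the Kauffman bracket via state sum. There are 2^7 = 128 states.
For each crossing: s=0 is the vertical smoothing, s=1 horizontal. Crossing k contributes A^(sign_k * (1 - 2*s_k)); loop factor d = -A^2 - A^-2.
Tabulate the states by total A-exponent and number of loops L (A-exp: L × count):
  A^7: L=2 ×1
  A^5: L=1 ×7
  A^3: L=2 ×21
  A^1: L=3 ×35
  A^-1: L=4 ×35
  A^-3: L=5 ×21
  A^-5: L=6 ×7
  A^-7: L=7 ×1
Each group contributes A^e * Σ count * d^(L-1):
Powers of d = -A^2 - A^-2: d^2 = A^4 + 2 + A^-4; d^3 = -A^6 - 3*A^2 - 3*A^-2 - A^-6; d^4 = A^8 + 4*A^4 + 6 + 4*A^-4 + A^-8; d^5 = -A^10 - 5*A^6 - 10*A^2 - 10*A^-2 - 5*A^-6 - A^-10; d^6 = A^12 + 6*A^8 + 15*A^4 + 20 + 15*A^-4 + 6*A^-8 + A^-12.
  A^7 * (d) = -A^9 - A^5
  A^5 * (7) = 7*A^5
  A^3 * (21*d) = -21*A^5 - 21*A
  A^1 * (35*d^2) = 35*A^5 + 70*A + 35*A^-3
  A^-1 * (35*d^3) = -35*A^5 - 105*A - 105*A^-3 - 35*A^-7
  A^-3 * (21*d^4) = 21*A^5 + 84*A + 126*A^-3 + 84*A^-7 + 21*A^-11
  A^-5 * (7*d^5) = -7*A^5 - 35*A - 70*A^-3 - 70*A^-7 - 35*A^-11 - 7*A^-15
  A^-7 * (d^6) = A^5 + 6*A + 15*A^-3 + 20*A^-7 + 15*A^-11 + 6*A^-15 + A^-19
Summing the groups: <K> = -A^9 - A + A^-3 - A^-7 + A^-11 - A^-15 + A^-19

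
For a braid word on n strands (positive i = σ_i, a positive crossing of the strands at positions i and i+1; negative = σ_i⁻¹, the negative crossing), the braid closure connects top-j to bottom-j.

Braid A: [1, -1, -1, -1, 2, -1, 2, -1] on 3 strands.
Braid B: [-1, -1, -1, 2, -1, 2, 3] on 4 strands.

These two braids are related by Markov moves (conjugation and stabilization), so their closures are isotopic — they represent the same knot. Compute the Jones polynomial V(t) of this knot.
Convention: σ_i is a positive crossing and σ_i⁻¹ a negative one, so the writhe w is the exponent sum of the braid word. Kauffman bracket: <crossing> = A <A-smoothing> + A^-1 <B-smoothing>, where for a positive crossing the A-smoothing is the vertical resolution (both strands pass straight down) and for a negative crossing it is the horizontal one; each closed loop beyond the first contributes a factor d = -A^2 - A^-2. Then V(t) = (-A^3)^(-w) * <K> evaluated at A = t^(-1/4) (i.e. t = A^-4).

Markov-equivalent braids have isotopic closures, hence identical knot invariants. Strip the Markov moves from each word to reach a common short braid β, then compute V(t) once on β.
Braid A: s1 s1^-1 s1^-1 s1^-1 s2 s1^-1 s2 s1^-1 on 3 strands reduces by inverse Markov moves (closure unchanged at each step):
  Deconjugate: the word is γ·β·γ⁻¹ with γ = s1 (prefix) and γ⁻¹ = s1^-1 (suffix); strip both.
Reduced to β = s1^-1 s1^-1 s1^-1 s2 s1^-1 s2 on 3 strands, 6 crossings.
Braid B: s1^-1 s1^-1 s1^-1 s2 s1^-1 s2 s3 on 4 strands reduces by inverse Markov moves (closure unchanged at each step):
  Destabilize: the word has the form β·s3 where s3 occurs only as the final letter (β ∈ B_3); drop it and the last strand → 3 strands.
Reduced to β = s1^-1 s1^-1 s1^-1 s2 s1^-1 s2 on 3 strands, 6 crossings.
Both give the same β = s1^-1 s1^-1 s1^-1 s2 s1^-1 s2 on 3 strands, so one state sum suffices:
Braid: s1^-1 s1^-1 s1^-1 s2 s1^-1 s2 on 3 strands, 6 crossings.
Writhe w = (#positive) - (#negative) = 2 - 4 = -2.
Enumerate smoothing states for the bracket polynomial. There are 2^6 = 64 states.
Each crossing splits two ways (0=vertical, 1=horizontal). The state's weight is A^(#A-smoothings - #B-smoothings) * d^(loops - 1).
Tabulate the states by total A-exponent and number of loops L (A-exp: L × count):
  A^6: L=5 ×1
  A^4: L=4 ×6
  A^2: L=3 ×15
  A^0: L=2 ×19, L=4 ×1
  A^-2: L=1 ×11, L=3 ×4
  A^-4: L=2 ×6
  A^-6: L=3 ×1
Each group contributes A^e * Σ count * d^(L-1):
Powers of d = -A^2 - A^-2: d^2 = A^4 + 2 + A^-4; d^3 = -A^6 - 3*A^2 - 3*A^-2 - A^-6; d^4 = A^8 + 4*A^4 + 6 + 4*A^-4 + A^-8.
  A^6 * (d^4) = A^14 + 4*A^10 + 6*A^6 + 4*A^2 + A^-2
  A^4 * (6*d^3) = -6*A^10 - 18*A^6 - 18*A^2 - 6*A^-2
  A^2 * (15*d^2) = 15*A^6 + 30*A^2 + 15*A^-2
  A^0 * (19*d + d^3) = -A^6 - 22*A^2 - 22*A^-2 - A^-6
  A^-2 * (11 + 4*d^2) = 4*A^2 + 19*A^-2 + 4*A^-6
  A^-4 * (6*d) = -6*A^-2 - 6*A^-6
  A^-6 * (d^2) = A^-2 + 2*A^-6 + A^-10
Summing the groups: <K> = A^14 - 2*A^10 + 2*A^6 - 2*A^2 + 2*A^-2 - A^-6 + A^-10
Normalise by the writhe: (-A^3)^(-w) = (-A^3)^(2) = A^6, so f(A) = A^6 * <K> = A^20 - 2*A^16 + 2*A^12 - 2*A^8 + 2*A^4 - 1 + A^-4.
Substitute A = t^(-1/4), i.e. A^e → t^(-e/4): V(t) = t - 1 + 2*t^-1 - 2*t^-2 + 2*t^-3 - 2*t^-4 + t^-5

Answer: t - 1 + 2*t^-1 - 2*t^-2 + 2*t^-3 - 2*t^-4 + t^-5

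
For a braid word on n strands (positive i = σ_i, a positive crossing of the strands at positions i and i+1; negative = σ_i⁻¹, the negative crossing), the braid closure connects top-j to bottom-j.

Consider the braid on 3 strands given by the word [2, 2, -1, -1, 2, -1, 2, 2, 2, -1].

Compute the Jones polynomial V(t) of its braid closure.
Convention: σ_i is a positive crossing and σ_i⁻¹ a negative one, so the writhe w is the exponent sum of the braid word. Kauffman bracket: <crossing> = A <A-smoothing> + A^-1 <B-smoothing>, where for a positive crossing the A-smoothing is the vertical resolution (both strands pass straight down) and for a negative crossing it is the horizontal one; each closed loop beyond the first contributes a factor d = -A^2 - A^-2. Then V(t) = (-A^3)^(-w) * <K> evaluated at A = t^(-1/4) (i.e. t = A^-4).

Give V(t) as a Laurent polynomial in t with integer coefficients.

Braid: s2 s2 s1^-1 s1^-1 s2 s1^-1 s2 s2 s2 s1^-1 on 3 strands, 10 crossings.
Writhe w = (#positive) - (#negative) = 6 - 4 = 2.
State-sum expansion of <K>. There are 2^10 = 1024 states.
For each crossing: s=0 is the vertical smoothing, s=1 horizontal. Crossing k contributes A^(sign_k * (1 - 2*s_k)); loop factor d = -A^2 - A^-2.
Tabulate the states by total A-exponent and number of loops L (A-exp: L × count):
  A^10: L=5 ×1
  A^8: L=4 ×10
  A^6: L=3 ×41, L=5 ×4
  A^4: L=2 ×81, L=4 ×38, L=6 ×1
  A^2: L=1 ×71, L=3 ×117, L=5 ×22
  A^0: L=2 ×154, L=4 ×91, L=6 ×7
  A^-2: L=3 ×168, L=5 ×41, L=7 ×1
  A^-4: L=4 ×110, L=6 ×10
  A^-6: L=5 ×44, L=7 ×1
  A^-8: L=6 ×10
  A^-10: L=7 ×1
Each group contributes A^e * Σ count * d^(L-1):
Powers of d = -A^2 - A^-2: d^2 = A^4 + 2 + A^-4; d^3 = -A^6 - 3*A^2 - 3*A^-2 - A^-6; d^4 = A^8 + 4*A^4 + 6 + 4*A^-4 + A^-8; d^5 = -A^10 - 5*A^6 - 10*A^2 - 10*A^-2 - 5*A^-6 - A^-10; d^6 = A^12 + 6*A^8 + 15*A^4 + 20 + 15*A^-4 + 6*A^-8 + A^-12.
  A^10 * (d^4) = A^18 + 4*A^14 + 6*A^10 + 4*A^6 + A^2
  A^8 * (10*d^3) = -10*A^14 - 30*A^10 - 30*A^6 - 10*A^2
  A^6 * (41*d^2 + 4*d^4) = 4*A^14 + 57*A^10 + 106*A^6 + 57*A^2 + 4*A^-2
  A^4 * (81*d + 38*d^3 + d^5) = -A^14 - 43*A^10 - 205*A^6 - 205*A^2 - 43*A^-2 - A^-6
  A^2 * (71 + 117*d^2 + 22*d^4) = 22*A^10 + 205*A^6 + 437*A^2 + 205*A^-2 + 22*A^-6
  A^0 * (154*d + 91*d^3 + 7*d^5) = -7*A^10 - 126*A^6 - 497*A^2 - 497*A^-2 - 126*A^-6 - 7*A^-10
  A^-2 * (168*d^2 + 41*d^4 + d^6) = A^10 + 47*A^6 + 347*A^2 + 602*A^-2 + 347*A^-6 + 47*A^-10 + A^-14
  A^-4 * (110*d^3 + 10*d^5) = -10*A^6 - 160*A^2 - 430*A^-2 - 430*A^-6 - 160*A^-10 - 10*A^-14
  A^-6 * (44*d^4 + d^6) = A^6 + 50*A^2 + 191*A^-2 + 284*A^-6 + 191*A^-10 + 50*A^-14 + A^-18
  A^-8 * (10*d^5) = -10*A^2 - 50*A^-2 - 100*A^-6 - 100*A^-10 - 50*A^-14 - 10*A^-18
  A^-10 * (d^6) = A^2 + 6*A^-2 + 15*A^-6 + 20*A^-10 + 15*A^-14 + 6*A^-18 + A^-22
Summing the groups: <K> = A^18 - 3*A^14 + 6*A^10 - 8*A^6 + 11*A^2 - 12*A^-2 + 11*A^-6 - 9*A^-10 + 6*A^-14 - 3*A^-18 + A^-22
Normalise by the writhe: (-A^3)^(-w) = (-A^3)^(-2) = A^-6, so f(A) = A^-6 * <K> = A^12 - 3*A^8 + 6*A^4 - 8 + 11*A^-4 - 12*A^-8 + 11*A^-12 - 9*A^-16 + 6*A^-20 - 3*A^-24 + A^-28.
Substitute A = t^(-1/4), i.e. A^e → t^(-e/4): V(t) = t^7 - 3*t^6 + 6*t^5 - 9*t^4 + 11*t^3 - 12*t^2 + 11*t - 8 + 6*t^-1 - 3*t^-2 + t^-3

Answer: t^7 - 3*t^6 + 6*t^5 - 9*t^4 + 11*t^3 - 12*t^2 + 11*t - 8 + 6*t^-1 - 3*t^-2 + t^-3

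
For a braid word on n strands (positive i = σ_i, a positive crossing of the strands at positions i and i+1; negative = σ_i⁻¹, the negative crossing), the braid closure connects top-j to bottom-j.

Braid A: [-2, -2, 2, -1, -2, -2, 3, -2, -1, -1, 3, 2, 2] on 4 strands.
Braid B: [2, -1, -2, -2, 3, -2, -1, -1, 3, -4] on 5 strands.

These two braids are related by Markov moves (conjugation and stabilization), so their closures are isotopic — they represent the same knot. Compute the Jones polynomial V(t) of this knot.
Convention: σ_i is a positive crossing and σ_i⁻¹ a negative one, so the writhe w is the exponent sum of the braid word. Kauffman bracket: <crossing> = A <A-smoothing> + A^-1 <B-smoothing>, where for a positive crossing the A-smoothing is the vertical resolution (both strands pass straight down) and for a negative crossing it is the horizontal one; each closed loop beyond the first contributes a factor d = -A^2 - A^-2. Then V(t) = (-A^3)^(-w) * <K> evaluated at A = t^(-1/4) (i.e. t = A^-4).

t - 2 + 4*t^-1 - 5*t^-2 + 6*t^-3 - 5*t^-4 + 4*t^-5 - 3*t^-6 + t^-7

Derivation:
Markov-equivalent braids have isotopic closures, hence identical knot invariants. Strip the Markov moves from each word to reach a common short braid β, then compute V(t) once on β.
Braid A: s2^-1 s2^-1 s2 s1^-1 s2^-1 s2^-1 s3 s2^-1 s1^-1 s1^-1 s3 s2 s2 on 4 strands reduces by inverse Markov moves (closure unchanged at each step):
  Deconjugate: the word is γ·β·γ⁻¹ with γ = s2^-1 s2^-1 (prefix) and γ⁻¹ = s2 s2 (suffix); strip both.
Reduced to β = s2 s1^-1 s2^-1 s2^-1 s3 s2^-1 s1^-1 s1^-1 s3 on 4 strands, 9 crossings.
Braid B: s2 s1^-1 s2^-1 s2^-1 s3 s2^-1 s1^-1 s1^-1 s3 s4^-1 on 5 strands reduces by inverse Markov moves (closure unchanged at each step):
  Destabilize: the word has the form β·s4^-1 where s4^-1 occurs only as the final letter (β ∈ B_4); drop it and the last strand → 4 strands.
Reduced to β = s2 s1^-1 s2^-1 s2^-1 s3 s2^-1 s1^-1 s1^-1 s3 on 4 strands, 9 crossings.
Both give the same β = s2 s1^-1 s2^-1 s2^-1 s3 s2^-1 s1^-1 s1^-1 s3 on 4 strands, so one state sum suffices:
Braid: s2 s1^-1 s2^-1 s2^-1 s3 s2^-1 s1^-1 s1^-1 s3 on 4 strands, 9 crossings.
Writhe w = (#positive) - (#negative) = 3 - 6 = -3.
State-sum expansion of <K>. There are 2^9 = 512 states.
Smooth each crossing (0=||, 1=⌣⌢); contribution A^(Σ sign_k(1-2s_k)) * d^(L-1).
Tabulate the states by total A-exponent and number of loops L (A-exp: L × count):
  A^9: L=6 ×1
  A^7: L=5 ×9
  A^5: L=4 ×35, L=6 ×1
  A^3: L=3 ×73, L=5 ×11
  A^1: L=2 ×82, L=4 ×43, L=6 ×1
  A^-1: L=1 ×40, L=3 ×79, L=5 ×7
  A^-3: L=2 ×63, L=4 ×21
  A^-5: L=1 ×9, L=3 ×26, L=5 ×1
  A^-7: L=2 ×6, L=4 ×3
  A^-9: L=3 ×1
Each group contributes A^e * Σ count * d^(L-1):
Powers of d = -A^2 - A^-2: d^2 = A^4 + 2 + A^-4; d^3 = -A^6 - 3*A^2 - 3*A^-2 - A^-6; d^4 = A^8 + 4*A^4 + 6 + 4*A^-4 + A^-8; d^5 = -A^10 - 5*A^6 - 10*A^2 - 10*A^-2 - 5*A^-6 - A^-10.
  A^9 * (d^5) = -A^19 - 5*A^15 - 10*A^11 - 10*A^7 - 5*A^3 - A^-1
  A^7 * (9*d^4) = 9*A^15 + 36*A^11 + 54*A^7 + 36*A^3 + 9*A^-1
  A^5 * (35*d^3 + d^5) = -A^15 - 40*A^11 - 115*A^7 - 115*A^3 - 40*A^-1 - A^-5
  A^3 * (73*d^2 + 11*d^4) = 11*A^11 + 117*A^7 + 212*A^3 + 117*A^-1 + 11*A^-5
  A^1 * (82*d + 43*d^3 + d^5) = -A^11 - 48*A^7 - 221*A^3 - 221*A^-1 - 48*A^-5 - A^-9
  A^-1 * (40 + 79*d^2 + 7*d^4) = 7*A^7 + 107*A^3 + 240*A^-1 + 107*A^-5 + 7*A^-9
  A^-3 * (63*d + 21*d^3) = -21*A^3 - 126*A^-1 - 126*A^-5 - 21*A^-9
  A^-5 * (9 + 26*d^2 + d^4) = A^3 + 30*A^-1 + 67*A^-5 + 30*A^-9 + A^-13
  A^-7 * (6*d + 3*d^3) = -3*A^-1 - 15*A^-5 - 15*A^-9 - 3*A^-13
  A^-9 * (d^2) = A^-5 + 2*A^-9 + A^-13
Summing the groups: <K> = -A^19 + 3*A^15 - 4*A^11 + 5*A^7 - 6*A^3 + 5*A^-1 - 4*A^-5 + 2*A^-9 - A^-13
Normalise by the writhe: (-A^3)^(-w) = (-A^3)^(3) = -A^9, so f(A) = -A^9 * <K> = A^28 - 3*A^24 + 4*A^20 - 5*A^16 + 6*A^12 - 5*A^8 + 4*A^4 - 2 + A^-4.
Substitute A = t^(-1/4), i.e. A^e → t^(-e/4): V(t) = t - 2 + 4*t^-1 - 5*t^-2 + 6*t^-3 - 5*t^-4 + 4*t^-5 - 3*t^-6 + t^-7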